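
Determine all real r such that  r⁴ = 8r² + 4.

Let u = r². The equation becomes u² - 8u - 4 = 0.
By the quadratic formula, u = 4 + 2·√(5) or u = 4 - 2·√(5).
r² = 4 + 2·√(5) gives r = ±√(4 + 2·√(5)) ≈ ±2.9107.
r² = 4 - 2·√(5) < 0 has no real solution.

r = -2.9107 or r = 2.9107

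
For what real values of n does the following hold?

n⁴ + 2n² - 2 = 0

n = -0.8556 or n = 0.8556

Let u = n². The equation becomes u² + 2u - 2 = 0.
By the quadratic formula, u = -1 + √(3) or u = -√(3) - 1.
n² = -1 + √(3) gives n = ±√(-1 + √(3)) ≈ ±0.8556.
n² = -√(3) - 1 < 0 has no real solution.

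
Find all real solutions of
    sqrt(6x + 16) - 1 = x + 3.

x = -2 or x = 0

Isolate the radical: sqrt(6x + 16) = x + 4.
Square both sides: 6x + 16 = (x + 4)^2.
Expand and rearrange: x^2 + 2x = 0.
Solving gives x = 0 or x = -2.
Check each candidate in the original equation:
  x = 0: sqrt(16) = 4, while x + 4 = 4 — valid.
  x = -2: sqrt(4) = 2, while x + 4 = 2 — valid.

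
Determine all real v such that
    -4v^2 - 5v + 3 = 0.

v = -1.693 or v = 0.443

Discriminant: (-5)^2 - 4*(-4)*3 = 73.
Quadratic formula: v = (5 +/- sqrt(73)) / (-8).
So v = -sqrt(73)/8 - 5/8 ~= -1.693 or v = -5/8 + sqrt(73)/8 ~= 0.443.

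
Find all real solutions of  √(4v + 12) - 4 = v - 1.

v = -3 or v = 1

Isolate the radical: √(4v + 12) = v + 3.
Square both sides: 4v + 12 = (v + 3)².
Expand and rearrange: v² + 2v - 3 = 0.
Solving gives v = 1 or v = -3.
Check each candidate in the original equation:
  v = 1: √(16) = 4, while v + 3 = 4 — valid.
  v = -3: √(0) = 0, while v + 3 = 0 — valid.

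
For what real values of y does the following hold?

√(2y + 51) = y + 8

Square both sides: 2y + 51 = (y + 8)².
Expand and rearrange: y² + 14y + 13 = 0.
Solving gives y = -1 or y = -13.
Check each candidate in the original equation:
  y = -1: √(49) = 7, while y + 8 = 7 — valid.
  y = -13: √(25) = 5, while y + 8 = -5 — extraneous.

y = -1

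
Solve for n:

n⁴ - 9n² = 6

Let u = n². The equation becomes u² - 9u - 6 = 0.
By the quadratic formula, u = 9/2 + √(105)/2 or u = 9/2 - √(105)/2.
n² = 9/2 + √(105)/2 gives n = ±√(9/2 + √(105)/2) ≈ ±3.1022.
n² = 9/2 - √(105)/2 < 0 has no real solution.

n = -3.1022 or n = 3.1022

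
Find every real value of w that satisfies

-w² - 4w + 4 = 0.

Discriminant: (-4)² − 4·(-1)·4 = 32.
Quadratic formula: w = (4 ± √32) / (-2).
So w = -2·√(2) - 2 ≈ -4.8284 or w = -2 + 2·√(2) ≈ 0.8284.

w = -4.8284 or w = 0.8284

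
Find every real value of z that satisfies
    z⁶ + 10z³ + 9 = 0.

z = -2.0801 or z = -1

Let u = z³. The equation becomes u² + 10u + 9 = 0.
Factor: (u + 1)(u + 9) = 0, so u = -1 or u = -9.
z³ = -1 gives z = -1.
z³ = -9 gives z = -∛(9) ≈ -2.0801.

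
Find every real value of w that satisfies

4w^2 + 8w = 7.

w = -2.6583 or w = 0.6583

Rearrange to standard form: 4w^2 + 8w - 7 = 0.
Discriminant: (8)^2 - 4*4*(-7) = 176.
Quadratic formula: w = (-8 +/- sqrt(176)) / 8.
So w = -1 + sqrt(11)/2 ~= 0.6583 or w = -sqrt(11)/2 - 1 ~= -2.6583.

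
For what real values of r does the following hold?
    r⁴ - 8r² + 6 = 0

Let u = r². The equation becomes u² - 8u + 6 = 0.
By the quadratic formula, u = √(10) + 4 or u = 4 - √(10).
r² = √(10) + 4 gives r = ±√(√(10) + 4) ≈ ±2.6762.
r² = 4 - √(10) gives r = ±√(4 - √(10)) ≈ ±0.9153.

r = -2.6762 or r = -0.9153 or r = 0.9153 or r = 2.6762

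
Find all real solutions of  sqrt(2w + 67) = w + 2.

w = 7

Square both sides: 2w + 67 = (w + 2)^2.
Expand and rearrange: w^2 + 2w - 63 = 0.
Solving gives w = 7 or w = -9.
Check each candidate in the original equation:
  w = 7: sqrt(81) = 9, while w + 2 = 9 — valid.
  w = -9: sqrt(49) = 7, while w + 2 = -7 — extraneous.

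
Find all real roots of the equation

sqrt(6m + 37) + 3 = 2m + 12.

m = -2

Isolate the radical: sqrt(6m + 37) = 2m + 9.
Square both sides: 6m + 37 = (2m + 9)^2.
Expand and rearrange: 4m^2 + 30m + 44 = 0.
Solving gives m = -2 or m = -5.5.
Check each candidate in the original equation:
  m = -2: sqrt(25) = 5, while 2m + 9 = 5 — valid.
  m = -5.5: sqrt(4) = 2, while 2m + 9 = -2 — extraneous.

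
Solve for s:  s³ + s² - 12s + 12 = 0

Possible rational roots are divisors of 12. Testing s = 2 gives 0, so (s - 2) is a factor.
Divide: s³ + s² - 12s + 12 = (s - 2)(s² + 3s - 6).
Apply the quadratic formula to s² + 3s - 6 = 0: s = (-3 ± √33)/2, i.e. s ≈ 1.3723 or s ≈ -4.3723.

s = -4.3723 or s = 1.3723 or s = 2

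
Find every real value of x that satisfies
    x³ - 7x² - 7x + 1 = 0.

Possible rational roots are divisors of 1. Testing x = -1 gives 0, so (x + 1) is a factor.
Divide: x³ - 7x² - 7x + 1 = (x + 1)(x² - 8x + 1).
Apply the quadratic formula to x² - 8x + 1 = 0: x = (8 ± √60)/2, i.e. x ≈ 7.873 or x ≈ 0.127.

x = -1 or x = 0.127 or x = 7.873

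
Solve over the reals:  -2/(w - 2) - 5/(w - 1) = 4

Multiply both sides by (w - 2)(w - 1):
-2(w - 1) - 5(w - 2) = 4(w - 2)(w - 1).
Expand and collect terms: 4w^2 - 5w - 4 = 0.
By the quadratic formula, w = (5 +/- sqrt(89)) / 8, so w ~= 1.8042 or w ~= -0.5542.
Neither value makes a denominator zero (w != 2, w != 1), so both are valid.

w = -0.5542 or w = 1.8042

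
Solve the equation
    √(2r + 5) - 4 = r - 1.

r = -2

Isolate the radical: √(2r + 5) = r + 3.
Square both sides: 2r + 5 = (r + 3)².
Expand and rearrange: r² + 4r + 4 = 0.
This gives the repeated root r = -2.
Check in the original equation:
  r = -2: √(1) = 1, while r + 3 = 1 — valid.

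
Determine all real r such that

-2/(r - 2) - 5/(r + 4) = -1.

Multiply both sides by (r - 2)(r + 4):
-2(r + 4) - 5(r - 2) = -(r - 2)(r + 4).
Expand and collect terms: -r² + 5r + 6 = 0.
Factor or apply the quadratic formula: r = -1 or r = 6.
Neither value makes a denominator zero (r ≠ 2, r ≠ -4), so both are valid.

r = -1 or r = 6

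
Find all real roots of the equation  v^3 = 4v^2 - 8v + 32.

Rearrange: v^3 - 4v^2 + 8v - 32 = 0.
Possible rational roots are divisors of -32. Testing v = 4 gives 0, so (v - 4) is a factor.
Divide: v^3 - 4v^2 + 8v - 32 = (v - 4)(v^2 + 8).
The quadratic v^2 + 8 has discriminant -32 < 0, so no further real roots.

v = 4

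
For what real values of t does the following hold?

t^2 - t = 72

t = -8 or t = 9

Bring every term to one side: t^2 - t - 72 = 0.
Factor: (t - 9)(t + 8) = 0.
So t = 9 or t = -8.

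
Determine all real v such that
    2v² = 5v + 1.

Rearrange to standard form: 2v² - 5v - 1 = 0.
Discriminant: (-5)² − 4·2·(-1) = 33.
Quadratic formula: v = (5 ± √33) / 4.
So v = 5/4 + √(33)/4 ≈ 2.6861 or v = 5/4 - √(33)/4 ≈ -0.1861.

v = -0.1861 or v = 2.6861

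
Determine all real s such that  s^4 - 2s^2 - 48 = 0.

s = -2.8284 or s = 2.8284

Let u = s^2. The equation becomes u^2 - 2u - 48 = 0.
Factor: (u + 6)(u - 8) = 0, so u = -6 or u = 8.
s^2 = -6 < 0 has no real solution.
s^2 = 8 gives s = +/-2*sqrt(2) ~= +/-2.8284.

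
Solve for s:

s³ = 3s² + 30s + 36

s = -3 or s = -1.5826 or s = 7.5826

Rearrange: s³ - 3s² - 30s - 36 = 0.
Possible rational roots are divisors of -36. Testing s = -3 gives 0, so (s + 3) is a factor.
Divide: s³ - 3s² - 30s - 36 = (s + 3)(s² - 6s - 12).
Apply the quadratic formula to s² - 6s - 12 = 0: s = (6 ± √84)/2, i.e. s ≈ 7.5826 or s ≈ -1.5826.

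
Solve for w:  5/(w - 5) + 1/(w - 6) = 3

Multiply both sides by (w - 5)(w - 6):
5(w - 6) + (w - 5) = 3(w - 5)(w - 6).
Expand and collect terms: 3w² - 39w + 125 = 0.
By the quadratic formula, w = (39 ± √21) / 6, so w ≈ 7.2638 or w ≈ 5.7362.
Neither value makes a denominator zero (w ≠ 5, w ≠ 6), so both are valid.

w = 5.7362 or w = 7.2638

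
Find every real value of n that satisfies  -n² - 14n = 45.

n = -9 or n = -5

Bring every term to one side: -n² - 14n - 45 = 0.
Factor: -1(n + 9)(n + 5) = 0.
So n = -9 or n = -5.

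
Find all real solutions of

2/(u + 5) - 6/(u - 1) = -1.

Multiply both sides by (u + 5)(u - 1):
2(u - 1) - 6(u + 5) = -(u + 5)(u - 1).
Expand and collect terms: -u^2 + 37 = 0.
By the quadratic formula, u = (0 +/- sqrt(148)) / -2, so u ~= -6.0828 or u ~= 6.0828.
Neither value makes a denominator zero (u != -5, u != 1), so both are valid.

u = -6.0828 or u = 6.0828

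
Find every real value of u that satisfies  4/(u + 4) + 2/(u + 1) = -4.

Multiply both sides by (u + 4)(u + 1):
4(u + 1) + 2(u + 4) = -4(u + 4)(u + 1).
Expand and collect terms: -4u^2 - 26u - 28 = 0.
By the quadratic formula, u = (26 +/- sqrt(228)) / -8, so u ~= -5.1375 or u ~= -1.3625.
Neither value makes a denominator zero (u != -4, u != -1), so both are valid.

u = -5.1375 or u = -1.3625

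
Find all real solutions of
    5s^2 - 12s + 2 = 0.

s = 0.1802 or s = 2.2198

Discriminant: (-12)^2 - 4*5*2 = 104.
Quadratic formula: s = (12 +/- sqrt(104)) / 10.
So s = sqrt(26)/5 + 6/5 ~= 2.2198 or s = 6/5 - sqrt(26)/5 ~= 0.1802.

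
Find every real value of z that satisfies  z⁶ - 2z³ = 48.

Let u = z³. The equation becomes u² - 2u - 48 = 0.
Factor: (u - 8)(u + 6) = 0, so u = 8 or u = -6.
z³ = 8 gives z = 2.
z³ = -6 gives z = -∛(6) ≈ -1.8171.

z = -1.8171 or z = 2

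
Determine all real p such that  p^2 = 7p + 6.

Rearrange to standard form: p^2 - 7p - 6 = 0.
Discriminant: (-7)^2 - 4*1*(-6) = 73.
Quadratic formula: p = (7 +/- sqrt(73)) / 2.
So p = 7/2 + sqrt(73)/2 ~= 7.772 or p = 7/2 - sqrt(73)/2 ~= -0.772.

p = -0.772 or p = 7.772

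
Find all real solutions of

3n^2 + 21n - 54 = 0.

Factor: 3(n - 2)(n + 9) = 0.
So n = 2 or n = -9.

n = -9 or n = 2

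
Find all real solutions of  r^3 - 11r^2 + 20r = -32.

r = -1 or r = 4 or r = 8

Rearrange: r^3 - 11r^2 + 20r + 32 = 0.
Possible rational roots are divisors of 32. Testing r = 4 gives 0, so (r - 4) is a factor.
Divide: r^3 - 11r^2 + 20r + 32 = (r - 4)(r^2 - 7r - 8).
Factor the quadratic: r = 8 or r = -1.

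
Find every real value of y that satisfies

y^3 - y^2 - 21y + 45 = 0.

Possible rational roots are divisors of 45. Testing y = -5 gives 0, so (y + 5) is a factor.
Divide: y^3 - y^2 - 21y + 45 = (y + 5)(y^2 - 6y + 9).
The quadratic has the repeated root y = 3.

y = -5 or y = 3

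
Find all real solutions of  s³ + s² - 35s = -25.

s = -6.7417 or s = 0.7417 or s = 5

Rearrange: s³ + s² - 35s + 25 = 0.
Possible rational roots are divisors of 25. Testing s = 5 gives 0, so (s - 5) is a factor.
Divide: s³ + s² - 35s + 25 = (s - 5)(s² + 6s - 5).
Apply the quadratic formula to s² + 6s - 5 = 0: s = (-6 ± √56)/2, i.e. s ≈ 0.7417 or s ≈ -6.7417.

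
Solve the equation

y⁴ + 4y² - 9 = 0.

y = -1.2671 or y = 1.2671

Let u = y². The equation becomes u² + 4u - 9 = 0.
By the quadratic formula, u = -2 + √(13) or u = -√(13) - 2.
y² = -2 + √(13) gives y = ±√(-2 + √(13)) ≈ ±1.2671.
y² = -√(13) - 2 < 0 has no real solution.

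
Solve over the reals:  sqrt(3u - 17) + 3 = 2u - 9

Isolate the radical: sqrt(3u - 17) = 2u - 12.
Square both sides: 3u - 17 = (2u - 12)^2.
Expand and rearrange: 4u^2 - 51u + 161 = 0.
Solving gives u = 7 or u = 5.75.
Check each candidate in the original equation:
  u = 7: sqrt(4) = 2, while 2u - 12 = 2 — valid.
  u = 5.75: sqrt(0.25) = 0.5, while 2u - 12 = -0.5 — extraneous.

u = 7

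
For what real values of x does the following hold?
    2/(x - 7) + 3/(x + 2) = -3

x = -3.0709 or x = 6.4042

Multiply both sides by (x - 7)(x + 2):
2(x + 2) + 3(x - 7) = -3(x - 7)(x + 2).
Expand and collect terms: -3x² + 10x + 59 = 0.
By the quadratic formula, x = (-10 ± √808) / -6, so x ≈ -3.0709 or x ≈ 6.4042.
Neither value makes a denominator zero (x ≠ 7, x ≠ -2), so both are valid.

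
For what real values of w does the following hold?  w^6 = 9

w = -1.4422 or w = 1.4422

Let u = w^3. The equation becomes u^2 - 9 = 0.
Factor: (u - 3)(u + 3) = 0, so u = 3 or u = -3.
w^3 = 3 gives w = (3)^(1/3) ~= 1.4422.
w^3 = -3 gives w = -(3)^(1/3) ~= -1.4422.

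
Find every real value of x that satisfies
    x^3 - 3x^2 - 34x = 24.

x = -4 or x = -0.772 or x = 7.772

Rearrange: x^3 - 3x^2 - 34x - 24 = 0.
Possible rational roots are divisors of -24. Testing x = -4 gives 0, so (x + 4) is a factor.
Divide: x^3 - 3x^2 - 34x - 24 = (x + 4)(x^2 - 7x - 6).
Apply the quadratic formula to x^2 - 7x - 6 = 0: x = (7 +/- sqrt(73))/2, i.e. x ~= 7.772 or x ~= -0.772.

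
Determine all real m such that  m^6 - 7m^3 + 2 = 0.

Let u = m^3. The equation becomes u^2 - 7u + 2 = 0.
By the quadratic formula, u = sqrt(41)/2 + 7/2 or u = 7/2 - sqrt(41)/2.
m^3 = sqrt(41)/2 + 7/2 gives m = (sqrt(41)/2 + 7/2)^(1/3) ~= 1.8854.
m^3 = 7/2 - sqrt(41)/2 gives m = (7/2 - sqrt(41)/2)^(1/3) ~= 0.6683.

m = 0.6683 or m = 1.8854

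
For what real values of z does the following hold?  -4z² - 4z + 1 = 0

z = -1.2071 or z = 0.2071

Discriminant: (-4)² − 4·(-4)·1 = 32.
Quadratic formula: z = (4 ± √32) / (-8).
So z = -√(2)/2 - 1/2 ≈ -1.2071 or z = -1/2 + √(2)/2 ≈ 0.2071.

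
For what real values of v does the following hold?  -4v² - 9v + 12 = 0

v = -3.1903 or v = 0.9403

Discriminant: (-9)² − 4·(-4)·12 = 273.
Quadratic formula: v = (9 ± √273) / (-8).
So v = -√(273)/8 - 9/8 ≈ -3.1903 or v = -9/8 + √(273)/8 ≈ 0.9403.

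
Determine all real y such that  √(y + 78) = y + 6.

y = 3

Square both sides: y + 78 = (y + 6)².
Expand and rearrange: y² + 11y - 42 = 0.
Solving gives y = 3 or y = -14.
Check each candidate in the original equation:
  y = 3: √(81) = 9, while y + 6 = 9 — valid.
  y = -14: √(64) = 8, while y + 6 = -8 — extraneous.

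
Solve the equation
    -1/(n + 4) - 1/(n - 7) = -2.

Multiply both sides by (n + 4)(n - 7):
-(n - 7) - (n + 4) = -2(n + 4)(n - 7).
Expand and collect terms: -2n² + 8n + 53 = 0.
By the quadratic formula, n = (-8 ± √488) / -4, so n ≈ -3.5227 or n ≈ 7.5227.
Neither value makes a denominator zero (n ≠ -4, n ≠ 7), so both are valid.

n = -3.5227 or n = 7.5227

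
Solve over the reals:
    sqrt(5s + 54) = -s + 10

Square both sides: 5s + 54 = (-s + 10)^2.
Expand and rearrange: s^2 - 25s + 46 = 0.
Solving gives s = 23 or s = 2.
Check each candidate in the original equation:
  s = 23: sqrt(169) = 13, while -s + 10 = -13 — extraneous.
  s = 2: sqrt(64) = 8, while -s + 10 = 8 — valid.

s = 2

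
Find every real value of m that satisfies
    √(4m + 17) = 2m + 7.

Square both sides: 4m + 17 = (2m + 7)².
Expand and rearrange: 4m² + 24m + 32 = 0.
Solving gives m = -2 or m = -4.
Check each candidate in the original equation:
  m = -2: √(9) = 3, while 2m + 7 = 3 — valid.
  m = -4: √(1) = 1, while 2m + 7 = -1 — extraneous.

m = -2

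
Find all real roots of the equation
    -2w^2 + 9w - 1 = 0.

Discriminant: (9)^2 - 4*(-2)*(-1) = 73.
Quadratic formula: w = (-9 +/- sqrt(73)) / (-4).
So w = 9/4 - sqrt(73)/4 ~= 0.114 or w = sqrt(73)/4 + 9/4 ~= 4.386.

w = 0.114 or w = 4.386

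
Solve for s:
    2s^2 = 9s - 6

s = 0.8139 or s = 3.6861

Rearrange to standard form: 2s^2 - 9s + 6 = 0.
Discriminant: (-9)^2 - 4*2*6 = 33.
Quadratic formula: s = (9 +/- sqrt(33)) / 4.
So s = sqrt(33)/4 + 9/4 ~= 3.6861 or s = 9/4 - sqrt(33)/4 ~= 0.8139.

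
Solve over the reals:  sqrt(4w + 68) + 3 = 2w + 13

w = -1

Isolate the radical: sqrt(4w + 68) = 2w + 10.
Square both sides: 4w + 68 = (2w + 10)^2.
Expand and rearrange: 4w^2 + 36w + 32 = 0.
Solving gives w = -1 or w = -8.
Check each candidate in the original equation:
  w = -1: sqrt(64) = 8, while 2w + 10 = 8 — valid.
  w = -8: sqrt(36) = 6, while 2w + 10 = -6 — extraneous.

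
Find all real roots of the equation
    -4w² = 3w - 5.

w = -1.5542 or w = 0.8042

Rearrange to standard form: -4w² - 3w + 5 = 0.
Discriminant: (-3)² − 4·(-4)·5 = 89.
Quadratic formula: w = (3 ± √89) / (-8).
So w = -√(89)/8 - 3/8 ≈ -1.5542 or w = -3/8 + √(89)/8 ≈ 0.8042.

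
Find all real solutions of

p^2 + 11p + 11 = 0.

p = -9.8875 or p = -1.1125

Discriminant: (11)^2 - 4*1*11 = 77.
Quadratic formula: p = (-11 +/- sqrt(77)) / 2.
So p = -11/2 + sqrt(77)/2 ~= -1.1125 or p = -11/2 - sqrt(77)/2 ~= -9.8875.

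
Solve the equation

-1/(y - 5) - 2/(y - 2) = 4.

Multiply both sides by (y - 5)(y - 2):
-(y - 2) - 2(y - 5) = 4(y - 5)(y - 2).
Expand and collect terms: 4y^2 - 25y + 28 = 0.
By the quadratic formula, y = (25 +/- sqrt(177)) / 8, so y ~= 4.788 or y ~= 1.462.
Neither value makes a denominator zero (y != 5, y != 2), so both are valid.

y = 1.462 or y = 4.788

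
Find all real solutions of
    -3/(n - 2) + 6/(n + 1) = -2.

n = -3.3423 or n = 2.8423

Multiply both sides by (n - 2)(n + 1):
-3(n + 1) + 6(n - 2) = -2(n - 2)(n + 1).
Expand and collect terms: -2n^2 - n + 19 = 0.
By the quadratic formula, n = (1 +/- sqrt(153)) / -4, so n ~= -3.3423 or n ~= 2.8423.
Neither value makes a denominator zero (n != 2, n != -1), so both are valid.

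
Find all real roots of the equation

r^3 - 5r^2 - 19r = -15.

r = -3 or r = 0.6834 or r = 7.3166

Rearrange: r^3 - 5r^2 - 19r + 15 = 0.
Possible rational roots are divisors of 15. Testing r = -3 gives 0, so (r + 3) is a factor.
Divide: r^3 - 5r^2 - 19r + 15 = (r + 3)(r^2 - 8r + 5).
Apply the quadratic formula to r^2 - 8r + 5 = 0: r = (8 +/- sqrt(44))/2, i.e. r ~= 7.3166 or r ~= 0.6834.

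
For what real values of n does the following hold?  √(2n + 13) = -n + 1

n = -2

Square both sides: 2n + 13 = (-n + 1)².
Expand and rearrange: n² - 4n - 12 = 0.
Solving gives n = 6 or n = -2.
Check each candidate in the original equation:
  n = 6: √(25) = 5, while -n + 1 = -5 — extraneous.
  n = -2: √(9) = 3, while -n + 1 = 3 — valid.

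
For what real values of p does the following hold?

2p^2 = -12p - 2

Rearrange to standard form: 2p^2 + 12p + 2 = 0.
Discriminant: (12)^2 - 4*2*2 = 128.
Quadratic formula: p = (-12 +/- sqrt(128)) / 4.
So p = -3 + 2*sqrt(2) ~= -0.1716 or p = -3 - 2*sqrt(2) ~= -5.8284.

p = -5.8284 or p = -0.1716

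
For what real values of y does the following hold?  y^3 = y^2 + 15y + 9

y = -3 or y = -0.6458 or y = 4.6458

Rearrange: y^3 - y^2 - 15y - 9 = 0.
Possible rational roots are divisors of -9. Testing y = -3 gives 0, so (y + 3) is a factor.
Divide: y^3 - y^2 - 15y - 9 = (y + 3)(y^2 - 4y - 3).
Apply the quadratic formula to y^2 - 4y - 3 = 0: y = (4 +/- sqrt(28))/2, i.e. y ~= 4.6458 or y ~= -0.6458.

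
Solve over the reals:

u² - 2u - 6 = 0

Discriminant: (-2)² − 4·1·(-6) = 28.
Quadratic formula: u = (2 ± √28) / 2.
So u = 1 + √(7) ≈ 3.6458 or u = 1 - √(7) ≈ -1.6458.

u = -1.6458 or u = 3.6458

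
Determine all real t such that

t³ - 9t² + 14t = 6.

Rearrange: t³ - 9t² + 14t - 6 = 0.
Possible rational roots are divisors of -6. Testing t = 1 gives 0, so (t - 1) is a factor.
Divide: t³ - 9t² + 14t - 6 = (t - 1)(t² - 8t + 6).
Apply the quadratic formula to t² - 8t + 6 = 0: t = (8 ± √40)/2, i.e. t ≈ 7.1623 or t ≈ 0.8377.

t = 0.8377 or t = 1 or t = 7.1623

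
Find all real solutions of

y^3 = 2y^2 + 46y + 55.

Rearrange: y^3 - 2y^2 - 46y - 55 = 0.
Possible rational roots are divisors of -55. Testing y = -5 gives 0, so (y + 5) is a factor.
Divide: y^3 - 2y^2 - 46y - 55 = (y + 5)(y^2 - 7y - 11).
Apply the quadratic formula to y^2 - 7y - 11 = 0: y = (7 +/- sqrt(93))/2, i.e. y ~= 8.3218 or y ~= -1.3218.

y = -5 or y = -1.3218 or y = 8.3218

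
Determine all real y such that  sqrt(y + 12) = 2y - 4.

y = 4

Square both sides: y + 12 = (2y - 4)^2.
Expand and rearrange: 4y^2 - 17y + 4 = 0.
Solving gives y = 4 or y = 0.25.
Check each candidate in the original equation:
  y = 4: sqrt(16) = 4, while 2y - 4 = 4 — valid.
  y = 0.25: sqrt(12.25) = 3.5, while 2y - 4 = -3.5 — extraneous.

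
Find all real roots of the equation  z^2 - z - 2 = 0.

z = -1 or z = 2

Factor: (z + 1)(z - 2) = 0.
So z = -1 or z = 2.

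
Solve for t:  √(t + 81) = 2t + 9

Square both sides: t + 81 = (2t + 9)².
Expand and rearrange: 4t² + 35t = 0.
Solving gives t = 0 or t = -8.75.
Check each candidate in the original equation:
  t = 0: √(81) = 9, while 2t + 9 = 9 — valid.
  t = -8.75: √(72.25) = 8.5, while 2t + 9 = -8.5 — extraneous.

t = 0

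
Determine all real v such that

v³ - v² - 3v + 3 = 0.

Possible rational roots are divisors of 3. Testing v = 1 gives 0, so (v - 1) is a factor.
Divide: v³ - v² - 3v + 3 = (v - 1)(v² - 3).
Apply the quadratic formula to v² - 3 = 0: v = (0 ± √12)/2, i.e. v ≈ 1.7321 or v ≈ -1.7321.

v = -1.7321 or v = 1 or v = 1.7321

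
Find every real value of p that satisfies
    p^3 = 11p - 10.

p = -3.7016 or p = 1 or p = 2.7016

Rearrange: p^3 - 11p + 10 = 0.
Possible rational roots are divisors of 10. Testing p = 1 gives 0, so (p - 1) is a factor.
Divide: p^3 - 11p + 10 = (p - 1)(p^2 + p - 10).
Apply the quadratic formula to p^2 + p - 10 = 0: p = (-1 +/- sqrt(41))/2, i.e. p ~= 2.7016 or p ~= -3.7016.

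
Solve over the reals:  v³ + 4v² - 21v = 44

Rearrange: v³ + 4v² - 21v - 44 = 0.
Possible rational roots are divisors of -44. Testing v = 4 gives 0, so (v - 4) is a factor.
Divide: v³ + 4v² - 21v - 44 = (v - 4)(v² + 8v + 11).
Apply the quadratic formula to v² + 8v + 11 = 0: v = (-8 ± √20)/2, i.e. v ≈ -1.7639 or v ≈ -6.2361.

v = -6.2361 or v = -1.7639 or v = 4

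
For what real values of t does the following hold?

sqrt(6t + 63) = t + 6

t = 3

Square both sides: 6t + 63 = (t + 6)^2.
Expand and rearrange: t^2 + 6t - 27 = 0.
Solving gives t = 3 or t = -9.
Check each candidate in the original equation:
  t = 3: sqrt(81) = 9, while t + 6 = 9 — valid.
  t = -9: sqrt(9) = 3, while t + 6 = -3 — extraneous.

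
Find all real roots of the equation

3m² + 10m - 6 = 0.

Discriminant: (10)² − 4·3·(-6) = 172.
Quadratic formula: m = (-10 ± √172) / 6.
So m = -5/3 + √(43)/3 ≈ 0.5191 or m = -√(43)/3 - 5/3 ≈ -3.8525.

m = -3.8525 or m = 0.5191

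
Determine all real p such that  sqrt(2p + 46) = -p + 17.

Square both sides: 2p + 46 = (-p + 17)^2.
Expand and rearrange: p^2 - 36p + 243 = 0.
Solving gives p = 27 or p = 9.
Check each candidate in the original equation:
  p = 27: sqrt(100) = 10, while -p + 17 = -10 — extraneous.
  p = 9: sqrt(64) = 8, while -p + 17 = 8 — valid.

p = 9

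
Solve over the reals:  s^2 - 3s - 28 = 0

s = -4 or s = 7

Factor: (s + 4)(s - 7) = 0.
So s = -4 or s = 7.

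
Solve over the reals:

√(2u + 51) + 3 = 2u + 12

u = -1

Isolate the radical: √(2u + 51) = 2u + 9.
Square both sides: 2u + 51 = (2u + 9)².
Expand and rearrange: 4u² + 34u + 30 = 0.
Solving gives u = -1 or u = -7.5.
Check each candidate in the original equation:
  u = -1: √(49) = 7, while 2u + 9 = 7 — valid.
  u = -7.5: √(36) = 6, while 2u + 9 = -6 — extraneous.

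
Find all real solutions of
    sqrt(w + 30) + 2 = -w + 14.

w = 6

Isolate the radical: sqrt(w + 30) = -w + 12.
Square both sides: w + 30 = (-w + 12)^2.
Expand and rearrange: w^2 - 25w + 114 = 0.
Solving gives w = 19 or w = 6.
Check each candidate in the original equation:
  w = 19: sqrt(49) = 7, while -w + 12 = -7 — extraneous.
  w = 6: sqrt(36) = 6, while -w + 12 = 6 — valid.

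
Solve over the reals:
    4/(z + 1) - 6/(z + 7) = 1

z = -11.3246 or z = 1.3246

Multiply both sides by (z + 1)(z + 7):
4(z + 7) - 6(z + 1) = (z + 1)(z + 7).
Expand and collect terms: z² + 10z - 15 = 0.
By the quadratic formula, z = (-10 ± √160) / 2, so z ≈ 1.3246 or z ≈ -11.3246.
Neither value makes a denominator zero (z ≠ -1, z ≠ -7), so both are valid.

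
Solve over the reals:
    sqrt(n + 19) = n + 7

n = -3

Square both sides: n + 19 = (n + 7)^2.
Expand and rearrange: n^2 + 13n + 30 = 0.
Solving gives n = -3 or n = -10.
Check each candidate in the original equation:
  n = -3: sqrt(16) = 4, while n + 7 = 4 — valid.
  n = -10: sqrt(9) = 3, while n + 7 = -3 — extraneous.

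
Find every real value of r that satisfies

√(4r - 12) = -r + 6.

Square both sides: 4r - 12 = (-r + 6)².
Expand and rearrange: r² - 16r + 48 = 0.
Solving gives r = 12 or r = 4.
Check each candidate in the original equation:
  r = 12: √(36) = 6, while -r + 6 = -6 — extraneous.
  r = 4: √(4) = 2, while -r + 6 = 2 — valid.

r = 4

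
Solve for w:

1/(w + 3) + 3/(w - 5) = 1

w = -2.2915 or w = 8.2915

Multiply both sides by (w + 3)(w - 5):
(w - 5) + 3(w + 3) = (w + 3)(w - 5).
Expand and collect terms: w² - 6w - 19 = 0.
By the quadratic formula, w = (6 ± √112) / 2, so w ≈ 8.2915 or w ≈ -2.2915.
Neither value makes a denominator zero (w ≠ -3, w ≠ 5), so both are valid.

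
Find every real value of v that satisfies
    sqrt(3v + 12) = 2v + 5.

Square both sides: 3v + 12 = (2v + 5)^2.
Expand and rearrange: 4v^2 + 17v + 13 = 0.
Solving gives v = -1 or v = -3.25.
Check each candidate in the original equation:
  v = -1: sqrt(9) = 3, while 2v + 5 = 3 — valid.
  v = -3.25: sqrt(2.25) = 1.5, while 2v + 5 = -1.5 — extraneous.

v = -1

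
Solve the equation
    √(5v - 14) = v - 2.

Square both sides: 5v - 14 = (v - 2)².
Expand and rearrange: v² - 9v + 18 = 0.
Solving gives v = 6 or v = 3.
Check each candidate in the original equation:
  v = 6: √(16) = 4, while v - 2 = 4 — valid.
  v = 3: √(1) = 1, while v - 2 = 1 — valid.

v = 3 or v = 6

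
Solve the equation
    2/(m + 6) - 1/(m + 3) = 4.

m = -5.443 or m = -3.307

Multiply both sides by (m + 6)(m + 3):
2(m + 3) - (m + 6) = 4(m + 6)(m + 3).
Expand and collect terms: 4m² + 35m + 72 = 0.
By the quadratic formula, m = (-35 ± √73) / 8, so m ≈ -3.307 or m ≈ -5.443.
Neither value makes a denominator zero (m ≠ -6, m ≠ -3), so both are valid.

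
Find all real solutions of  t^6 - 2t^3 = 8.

Let u = t^3. The equation becomes u^2 - 2u - 8 = 0.
Factor: (u + 2)(u - 4) = 0, so u = -2 or u = 4.
t^3 = -2 gives t = -(2)^(1/3) ~= -1.2599.
t^3 = 4 gives t = (4)^(1/3) ~= 1.5874.

t = -1.2599 or t = 1.5874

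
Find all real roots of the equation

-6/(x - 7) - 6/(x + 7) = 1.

Multiply both sides by (x - 7)(x + 7):
-6(x + 7) - 6(x - 7) = (x - 7)(x + 7).
Expand and collect terms: x² + 12x - 49 = 0.
By the quadratic formula, x = (-12 ± √340) / 2, so x ≈ 3.2195 or x ≈ -15.2195.
Neither value makes a denominator zero (x ≠ 7, x ≠ -7), so both are valid.

x = -15.2195 or x = 3.2195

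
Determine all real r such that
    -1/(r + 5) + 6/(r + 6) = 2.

r = -4.5 or r = -4

Multiply both sides by (r + 5)(r + 6):
-(r + 6) + 6(r + 5) = 2(r + 5)(r + 6).
Expand and collect terms: 2r^2 + 17r + 36 = 0.
Factor or apply the quadratic formula: r = -4 or r = -4.5.
Neither value makes a denominator zero (r != -5, r != -6), so both are valid.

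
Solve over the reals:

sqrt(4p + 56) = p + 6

p = 2

Square both sides: 4p + 56 = (p + 6)^2.
Expand and rearrange: p^2 + 8p - 20 = 0.
Solving gives p = 2 or p = -10.
Check each candidate in the original equation:
  p = 2: sqrt(64) = 8, while p + 6 = 8 — valid.
  p = -10: sqrt(16) = 4, while p + 6 = -4 — extraneous.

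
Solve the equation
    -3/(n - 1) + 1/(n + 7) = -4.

Multiply both sides by (n - 1)(n + 7):
-3(n + 7) + (n - 1) = -4(n - 1)(n + 7).
Expand and collect terms: -4n² - 22n + 50 = 0.
By the quadratic formula, n = (22 ± √1284) / -8, so n ≈ -7.2291 or n ≈ 1.7291.
Neither value makes a denominator zero (n ≠ 1, n ≠ -7), so both are valid.

n = -7.2291 or n = 1.7291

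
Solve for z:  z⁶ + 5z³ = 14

Let u = z³. The equation becomes u² + 5u - 14 = 0.
Factor: (u - 2)(u + 7) = 0, so u = 2 or u = -7.
z³ = 2 gives z = ∛(2) ≈ 1.2599.
z³ = -7 gives z = -∛(7) ≈ -1.9129.

z = -1.9129 or z = 1.2599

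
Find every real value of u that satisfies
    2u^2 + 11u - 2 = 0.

u = -5.6762 or u = 0.1762

Discriminant: (11)^2 - 4*2*(-2) = 137.
Quadratic formula: u = (-11 +/- sqrt(137)) / 4.
So u = -11/4 + sqrt(137)/4 ~= 0.1762 or u = -sqrt(137)/4 - 11/4 ~= -5.6762.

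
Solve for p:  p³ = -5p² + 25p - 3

p = -8.1231 or p = 0.1231 or p = 3

Rearrange: p³ + 5p² - 25p + 3 = 0.
Possible rational roots are divisors of 3. Testing p = 3 gives 0, so (p - 3) is a factor.
Divide: p³ + 5p² - 25p + 3 = (p - 3)(p² + 8p - 1).
Apply the quadratic formula to p² + 8p - 1 = 0: p = (-8 ± √68)/2, i.e. p ≈ 0.1231 or p ≈ -8.1231.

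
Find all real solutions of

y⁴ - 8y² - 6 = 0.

y = -2.948 or y = 2.948

Let u = y². The equation becomes u² - 8u - 6 = 0.
By the quadratic formula, u = 4 + √(22) or u = 4 - √(22).
y² = 4 + √(22) gives y = ±√(4 + √(22)) ≈ ±2.948.
y² = 4 - √(22) < 0 has no real solution.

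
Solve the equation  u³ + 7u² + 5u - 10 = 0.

Possible rational roots are divisors of -10. Testing u = -2 gives 0, so (u + 2) is a factor.
Divide: u³ + 7u² + 5u - 10 = (u + 2)(u² + 5u - 5).
Apply the quadratic formula to u² + 5u - 5 = 0: u = (-5 ± √45)/2, i.e. u ≈ 0.8541 or u ≈ -5.8541.

u = -5.8541 or u = -2 or u = 0.8541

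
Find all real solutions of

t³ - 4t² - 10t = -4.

t = -2 or t = 0.3542 or t = 5.6458

Rearrange: t³ - 4t² - 10t + 4 = 0.
Possible rational roots are divisors of 4. Testing t = -2 gives 0, so (t + 2) is a factor.
Divide: t³ - 4t² - 10t + 4 = (t + 2)(t² - 6t + 2).
Apply the quadratic formula to t² - 6t + 2 = 0: t = (6 ± √28)/2, i.e. t ≈ 5.6458 or t ≈ 0.3542.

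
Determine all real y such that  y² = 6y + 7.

y = -1 or y = 7

Bring every term to one side: y² - 6y - 7 = 0.
Factor: (y - 7)(y + 1) = 0.
So y = 7 or y = -1.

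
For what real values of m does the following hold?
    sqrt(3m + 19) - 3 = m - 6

m = 10

Isolate the radical: sqrt(3m + 19) = m - 3.
Square both sides: 3m + 19 = (m - 3)^2.
Expand and rearrange: m^2 - 9m - 10 = 0.
Solving gives m = 10 or m = -1.
Check each candidate in the original equation:
  m = 10: sqrt(49) = 7, while m - 3 = 7 — valid.
  m = -1: sqrt(16) = 4, while m - 3 = -4 — extraneous.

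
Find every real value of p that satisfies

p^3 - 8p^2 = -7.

p = -0.8875 or p = 1 or p = 7.8875

Rearrange: p^3 - 8p^2 + 7 = 0.
Possible rational roots are divisors of 7. Testing p = 1 gives 0, so (p - 1) is a factor.
Divide: p^3 - 8p^2 + 7 = (p - 1)(p^2 - 7p - 7).
Apply the quadratic formula to p^2 - 7p - 7 = 0: p = (7 +/- sqrt(77))/2, i.e. p ~= 7.8875 or p ~= -0.8875.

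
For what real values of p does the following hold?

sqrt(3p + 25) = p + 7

Square both sides: 3p + 25 = (p + 7)^2.
Expand and rearrange: p^2 + 11p + 24 = 0.
Solving gives p = -3 or p = -8.
Check each candidate in the original equation:
  p = -3: sqrt(16) = 4, while p + 7 = 4 — valid.
  p = -8: sqrt(1) = 1, while p + 7 = -1 — extraneous.

p = -3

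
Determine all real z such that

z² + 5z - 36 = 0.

Factor: (z - 4)(z + 9) = 0.
So z = 4 or z = -9.

z = -9 or z = 4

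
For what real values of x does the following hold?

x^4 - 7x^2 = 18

x = -3 or x = 3

Let u = x^2. The equation becomes u^2 - 7u - 18 = 0.
Factor: (u - 9)(u + 2) = 0, so u = 9 or u = -2.
x^2 = 9 gives x = +/-3.
x^2 = -2 < 0 has no real solution.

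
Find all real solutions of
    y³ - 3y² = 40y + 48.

Rearrange: y³ - 3y² - 40y - 48 = 0.
Possible rational roots are divisors of -48. Testing y = -4 gives 0, so (y + 4) is a factor.
Divide: y³ - 3y² - 40y - 48 = (y + 4)(y² - 7y - 12).
Apply the quadratic formula to y² - 7y - 12 = 0: y = (7 ± √97)/2, i.e. y ≈ 8.4244 or y ≈ -1.4244.

y = -4 or y = -1.4244 or y = 8.4244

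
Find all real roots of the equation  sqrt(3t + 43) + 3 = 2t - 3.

t = 7

Isolate the radical: sqrt(3t + 43) = 2t - 6.
Square both sides: 3t + 43 = (2t - 6)^2.
Expand and rearrange: 4t^2 - 27t - 7 = 0.
Solving gives t = 7 or t = -0.25.
Check each candidate in the original equation:
  t = 7: sqrt(64) = 8, while 2t - 6 = 8 — valid.
  t = -0.25: sqrt(42.25) = 6.5, while 2t - 6 = -6.5 — extraneous.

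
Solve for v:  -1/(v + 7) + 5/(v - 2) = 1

Multiply both sides by (v + 7)(v - 2):
-(v - 2) + 5(v + 7) = (v + 7)(v - 2).
Expand and collect terms: v² + v - 51 = 0.
By the quadratic formula, v = (-1 ± √205) / 2, so v ≈ 6.6589 or v ≈ -7.6589.
Neither value makes a denominator zero (v ≠ -7, v ≠ 2), so both are valid.

v = -7.6589 or v = 6.6589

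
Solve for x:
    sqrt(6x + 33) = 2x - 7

Square both sides: 6x + 33 = (2x - 7)^2.
Expand and rearrange: 4x^2 - 34x + 16 = 0.
Solving gives x = 8 or x = 0.5.
Check each candidate in the original equation:
  x = 8: sqrt(81) = 9, while 2x - 7 = 9 — valid.
  x = 0.5: sqrt(36) = 6, while 2x - 7 = -6 — extraneous.

x = 8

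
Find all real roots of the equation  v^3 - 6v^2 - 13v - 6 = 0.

Possible rational roots are divisors of -6. Testing v = -1 gives 0, so (v + 1) is a factor.
Divide: v^3 - 6v^2 - 13v - 6 = (v + 1)(v^2 - 7v - 6).
Apply the quadratic formula to v^2 - 7v - 6 = 0: v = (7 +/- sqrt(73))/2, i.e. v ~= 7.772 or v ~= -0.772.

v = -1 or v = -0.772 or v = 7.772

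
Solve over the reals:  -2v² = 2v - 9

v = -2.6794 or v = 1.6794

Rearrange to standard form: -2v² - 2v + 9 = 0.
Discriminant: (-2)² − 4·(-2)·9 = 76.
Quadratic formula: v = (2 ± √76) / (-4).
So v = -√(19)/2 - 1/2 ≈ -2.6794 or v = -1/2 + √(19)/2 ≈ 1.6794.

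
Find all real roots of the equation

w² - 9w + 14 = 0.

Factor: (w - 7)(w - 2) = 0.
So w = 7 or w = 2.

w = 2 or w = 7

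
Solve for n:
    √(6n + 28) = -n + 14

Square both sides: 6n + 28 = (-n + 14)².
Expand and rearrange: n² - 34n + 168 = 0.
Solving gives n = 28 or n = 6.
Check each candidate in the original equation:
  n = 28: √(196) = 14, while -n + 14 = -14 — extraneous.
  n = 6: √(64) = 8, while -n + 14 = 8 — valid.

n = 6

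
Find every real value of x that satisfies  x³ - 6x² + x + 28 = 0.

x = -1.8284 or x = 3.8284 or x = 4

Possible rational roots are divisors of 28. Testing x = 4 gives 0, so (x - 4) is a factor.
Divide: x³ - 6x² + x + 28 = (x - 4)(x² - 2x - 7).
Apply the quadratic formula to x² - 2x - 7 = 0: x = (2 ± √32)/2, i.e. x ≈ 3.8284 or x ≈ -1.8284.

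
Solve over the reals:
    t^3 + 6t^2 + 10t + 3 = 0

Possible rational roots are divisors of 3. Testing t = -3 gives 0, so (t + 3) is a factor.
Divide: t^3 + 6t^2 + 10t + 3 = (t + 3)(t^2 + 3t + 1).
Apply the quadratic formula to t^2 + 3t + 1 = 0: t = (-3 +/- sqrt(5))/2, i.e. t ~= -0.382 or t ~= -2.618.

t = -3 or t = -2.618 or t = -0.382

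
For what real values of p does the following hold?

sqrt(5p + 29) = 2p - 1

Square both sides: 5p + 29 = (2p - 1)^2.
Expand and rearrange: 4p^2 - 9p - 28 = 0.
Solving gives p = 4 or p = -1.75.
Check each candidate in the original equation:
  p = 4: sqrt(49) = 7, while 2p - 1 = 7 — valid.
  p = -1.75: sqrt(20.25) = 4.5, while 2p - 1 = -4.5 — extraneous.

p = 4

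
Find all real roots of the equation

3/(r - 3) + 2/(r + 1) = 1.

Multiply both sides by (r - 3)(r + 1):
3(r + 1) + 2(r - 3) = (r - 3)(r + 1).
Expand and collect terms: r² - 7r = 0.
Factor or apply the quadratic formula: r = 7 or r = 0.
Neither value makes a denominator zero (r ≠ 3, r ≠ -1), so both are valid.

r = 0 or r = 7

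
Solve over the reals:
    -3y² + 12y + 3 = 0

y = -0.2361 or y = 4.2361

Discriminant: (12)² − 4·(-3)·3 = 180.
Quadratic formula: y = (-12 ± √180) / (-6).
So y = 2 - √(5) ≈ -0.2361 or y = 2 + √(5) ≈ 4.2361.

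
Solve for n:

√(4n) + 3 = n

n = 9

Isolate the radical: √(4n) = n - 3.
Square both sides: 4n = (n - 3)².
Expand and rearrange: n² - 10n + 9 = 0.
Solving gives n = 9 or n = 1.
Check each candidate in the original equation:
  n = 9: √(36) = 6, while n - 3 = 6 — valid.
  n = 1: √(4) = 2, while n - 3 = -2 — extraneous.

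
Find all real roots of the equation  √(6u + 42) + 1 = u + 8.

Isolate the radical: √(6u + 42) = u + 7.
Square both sides: 6u + 42 = (u + 7)².
Expand and rearrange: u² + 8u + 7 = 0.
Solving gives u = -1 or u = -7.
Check each candidate in the original equation:
  u = -1: √(36) = 6, while u + 7 = 6 — valid.
  u = -7: √(0) = 0, while u + 7 = 0 — valid.

u = -7 or u = -1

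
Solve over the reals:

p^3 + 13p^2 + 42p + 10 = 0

Possible rational roots are divisors of 10. Testing p = -5 gives 0, so (p + 5) is a factor.
Divide: p^3 + 13p^2 + 42p + 10 = (p + 5)(p^2 + 8p + 2).
Apply the quadratic formula to p^2 + 8p + 2 = 0: p = (-8 +/- sqrt(56))/2, i.e. p ~= -0.2583 or p ~= -7.7417.

p = -7.7417 or p = -5 or p = -0.2583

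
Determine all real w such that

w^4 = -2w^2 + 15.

w = -1.7321 or w = 1.7321

Let u = w^2. The equation becomes u^2 + 2u - 15 = 0.
Factor: (u + 5)(u - 3) = 0, so u = -5 or u = 3.
w^2 = -5 < 0 has no real solution.
w^2 = 3 gives w = +/-sqrt(3) ~= +/-1.7321.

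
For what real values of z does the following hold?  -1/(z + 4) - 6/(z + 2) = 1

z = -9.3723 or z = -3.6277

Multiply both sides by (z + 4)(z + 2):
-(z + 2) - 6(z + 4) = (z + 4)(z + 2).
Expand and collect terms: z^2 + 13z + 34 = 0.
By the quadratic formula, z = (-13 +/- sqrt(33)) / 2, so z ~= -3.6277 or z ~= -9.3723.
Neither value makes a denominator zero (z != -4, z != -2), so both are valid.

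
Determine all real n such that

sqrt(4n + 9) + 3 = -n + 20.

n = 10

Isolate the radical: sqrt(4n + 9) = -n + 17.
Square both sides: 4n + 9 = (-n + 17)^2.
Expand and rearrange: n^2 - 38n + 280 = 0.
Solving gives n = 28 or n = 10.
Check each candidate in the original equation:
  n = 28: sqrt(121) = 11, while -n + 17 = -11 — extraneous.
  n = 10: sqrt(49) = 7, while -n + 17 = 7 — valid.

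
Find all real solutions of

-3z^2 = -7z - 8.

z = -0.8403 or z = 3.1736

Rearrange to standard form: -3z^2 + 7z + 8 = 0.
Discriminant: (7)^2 - 4*(-3)*8 = 145.
Quadratic formula: z = (-7 +/- sqrt(145)) / (-6).
So z = 7/6 - sqrt(145)/6 ~= -0.8403 or z = 7/6 + sqrt(145)/6 ~= 3.1736.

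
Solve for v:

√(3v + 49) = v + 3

Square both sides: 3v + 49 = (v + 3)².
Expand and rearrange: v² + 3v - 40 = 0.
Solving gives v = 5 or v = -8.
Check each candidate in the original equation:
  v = 5: √(64) = 8, while v + 3 = 8 — valid.
  v = -8: √(25) = 5, while v + 3 = -5 — extraneous.

v = 5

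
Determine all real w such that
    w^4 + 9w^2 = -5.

No real solutions.

Let u = w^2. The equation becomes u^2 + 9u + 5 = 0.
By the quadratic formula, u = -9/2 + sqrt(61)/2 or u = -9/2 - sqrt(61)/2.
w^2 = -9/2 + sqrt(61)/2 < 0 has no real solution.
w^2 = -9/2 - sqrt(61)/2 < 0 has no real solution.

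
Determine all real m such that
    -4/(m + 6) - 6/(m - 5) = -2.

m = -4.4807 or m = 8.4807

Multiply both sides by (m + 6)(m - 5):
-4(m - 5) - 6(m + 6) = -2(m + 6)(m - 5).
Expand and collect terms: -2m² + 8m + 76 = 0.
By the quadratic formula, m = (-8 ± √672) / -4, so m ≈ -4.4807 or m ≈ 8.4807.
Neither value makes a denominator zero (m ≠ -6, m ≠ 5), so both are valid.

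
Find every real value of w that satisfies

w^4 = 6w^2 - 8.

w = -2 or w = -1.4142 or w = 1.4142 or w = 2

Let u = w^2. The equation becomes u^2 - 6u + 8 = 0.
Factor: (u - 4)(u - 2) = 0, so u = 4 or u = 2.
w^2 = 4 gives w = +/-2.
w^2 = 2 gives w = +/-sqrt(2) ~= +/-1.4142.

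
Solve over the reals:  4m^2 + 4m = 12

Rearrange to standard form: 4m^2 + 4m - 12 = 0.
Discriminant: (4)^2 - 4*4*(-12) = 208.
Quadratic formula: m = (-4 +/- sqrt(208)) / 8.
So m = -1/2 + sqrt(13)/2 ~= 1.3028 or m = -sqrt(13)/2 - 1/2 ~= -2.3028.

m = -2.3028 or m = 1.3028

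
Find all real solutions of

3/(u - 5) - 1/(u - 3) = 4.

Multiply both sides by (u - 5)(u - 3):
3(u - 3) - (u - 5) = 4(u - 5)(u - 3).
Expand and collect terms: 4u² - 34u + 64 = 0.
By the quadratic formula, u = (34 ± √132) / 8, so u ≈ 5.6861 or u ≈ 2.8139.
Neither value makes a denominator zero (u ≠ 5, u ≠ 3), so both are valid.

u = 2.8139 or u = 5.6861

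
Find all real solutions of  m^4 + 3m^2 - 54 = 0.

m = -2.4495 or m = 2.4495

Let u = m^2. The equation becomes u^2 + 3u - 54 = 0.
Factor: (u + 9)(u - 6) = 0, so u = -9 or u = 6.
m^2 = -9 < 0 has no real solution.
m^2 = 6 gives m = +/-sqrt(6) ~= +/-2.4495.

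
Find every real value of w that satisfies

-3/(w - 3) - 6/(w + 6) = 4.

Multiply both sides by (w - 3)(w + 6):
-3(w + 6) - 6(w - 3) = 4(w - 3)(w + 6).
Expand and collect terms: 4w² + 21w - 72 = 0.
By the quadratic formula, w = (-21 ± √1593) / 8, so w ≈ 2.3641 or w ≈ -7.6141.
Neither value makes a denominator zero (w ≠ 3, w ≠ -6), so both are valid.

w = -7.6141 or w = 2.3641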